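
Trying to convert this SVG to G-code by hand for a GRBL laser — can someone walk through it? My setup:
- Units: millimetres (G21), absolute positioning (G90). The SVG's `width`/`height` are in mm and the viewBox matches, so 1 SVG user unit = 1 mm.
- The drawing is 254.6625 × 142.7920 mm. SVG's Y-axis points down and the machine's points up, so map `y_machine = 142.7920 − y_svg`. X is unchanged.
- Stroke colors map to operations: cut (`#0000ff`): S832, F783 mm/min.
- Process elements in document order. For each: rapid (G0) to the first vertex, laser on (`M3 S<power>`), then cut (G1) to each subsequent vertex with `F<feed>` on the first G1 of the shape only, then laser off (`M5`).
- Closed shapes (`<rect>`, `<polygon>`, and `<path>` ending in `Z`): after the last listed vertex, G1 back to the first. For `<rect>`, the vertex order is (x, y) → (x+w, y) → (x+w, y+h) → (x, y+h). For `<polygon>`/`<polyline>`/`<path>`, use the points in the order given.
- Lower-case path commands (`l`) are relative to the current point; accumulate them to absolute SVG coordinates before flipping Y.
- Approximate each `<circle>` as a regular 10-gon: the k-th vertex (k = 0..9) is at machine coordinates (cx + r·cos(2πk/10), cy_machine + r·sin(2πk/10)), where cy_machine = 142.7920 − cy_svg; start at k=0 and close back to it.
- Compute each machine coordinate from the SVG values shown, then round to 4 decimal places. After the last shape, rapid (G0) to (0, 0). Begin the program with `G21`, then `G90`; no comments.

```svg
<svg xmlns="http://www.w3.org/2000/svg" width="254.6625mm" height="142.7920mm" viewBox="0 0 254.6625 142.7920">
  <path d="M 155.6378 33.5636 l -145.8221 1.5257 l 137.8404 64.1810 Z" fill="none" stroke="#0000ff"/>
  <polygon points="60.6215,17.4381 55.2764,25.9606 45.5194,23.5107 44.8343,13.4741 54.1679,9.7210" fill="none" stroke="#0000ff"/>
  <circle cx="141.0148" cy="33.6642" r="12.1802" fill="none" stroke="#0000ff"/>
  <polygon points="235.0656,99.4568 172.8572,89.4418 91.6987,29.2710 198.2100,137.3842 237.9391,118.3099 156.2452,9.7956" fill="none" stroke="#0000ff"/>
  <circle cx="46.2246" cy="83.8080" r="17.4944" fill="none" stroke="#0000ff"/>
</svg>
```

viewBox `0 0 254.6625 142.7920` with mm width/height → 1 unit = 1 mm. Flip: y_m = 142.7920 − y_svg.

**Shape 1** — `<path>` closed polygon, stroke `#0000ff` → cut (S832, F783). Machine vertices: (155.6378,109.2284) → (9.8157,107.7027) → (147.6561,43.5217) → (155.6378,109.2284). Closed: final G1 returns to the first vertex.

**Shape 2** — `<polygon>` regular polygon, stroke `#0000ff` → cut (S832, F783). Machine vertices: (60.6215,125.3539) → (55.2764,116.8314) → (45.5194,119.2813) → (44.8343,129.3179) → (54.1679,133.0710) → (60.6215,125.3539). Closed: final G1 returns to the first vertex.

**Shape 3** — `<circle>` circle, stroke `#0000ff` → cut (S832, F783). Machine vertices: (153.1950,109.1278) → (150.8688,116.2871) → (144.7787,120.7119) → (137.2509,120.7119) → (131.1608,116.2871) → (128.8346,109.1278) → (131.1608,101.9685) → (137.2509,97.5437) → (144.7787,97.5437) → (150.8688,101.9685) → (153.1950,109.1278). Closed: final G1 returns to the first vertex.

**Shape 4** — `<polygon>` closed polygon, stroke `#0000ff` → cut (S832, F783). Machine vertices: (235.0656,43.3352) → (172.8572,53.3502) → (91.6987,113.5210) → (198.2100,5.4078) → (237.9391,24.4821) → (156.2452,132.9964) → (235.0656,43.3352). Closed: final G1 returns to the first vertex.

**Shape 5** — `<circle>` circle, stroke `#0000ff` → cut (S832, F783). Machine vertices: (63.7190,58.9840) → (60.3779,69.2670) → (51.6307,75.6222) → (40.8185,75.6222) → (32.0713,69.2670) → (28.7302,58.9840) → (32.0713,48.7010) → (40.8185,42.3458) → (51.6307,42.3458) → (60.3779,48.7010) → (63.7190,58.9840). Closed: final G1 returns to the first vertex.

G21
G90
G0 X155.6378 Y109.2284
M3 S832
G1 X9.8157 Y107.7027 F783
G1 X147.6561 Y43.5217
G1 X155.6378 Y109.2284
M5
G0 X60.6215 Y125.3539
M3 S832
G1 X55.2764 Y116.8314 F783
G1 X45.5194 Y119.2813
G1 X44.8343 Y129.3179
G1 X54.1679 Y133.0710
G1 X60.6215 Y125.3539
M5
G0 X153.1950 Y109.1278
M3 S832
G1 X150.8688 Y116.2871 F783
G1 X144.7787 Y120.7119
G1 X137.2509 Y120.7119
G1 X131.1608 Y116.2871
G1 X128.8346 Y109.1278
G1 X131.1608 Y101.9685
G1 X137.2509 Y97.5437
G1 X144.7787 Y97.5437
G1 X150.8688 Y101.9685
G1 X153.1950 Y109.1278
M5
G0 X235.0656 Y43.3352
M3 S832
G1 X172.8572 Y53.3502 F783
G1 X91.6987 Y113.5210
G1 X198.2100 Y5.4078
G1 X237.9391 Y24.4821
G1 X156.2452 Y132.9964
G1 X235.0656 Y43.3352
M5
G0 X63.7190 Y58.9840
M3 S832
G1 X60.3779 Y69.2670 F783
G1 X51.6307 Y75.6222
G1 X40.8185 Y75.6222
G1 X32.0713 Y69.2670
G1 X28.7302 Y58.9840
G1 X32.0713 Y48.7010
G1 X40.8185 Y42.3458
G1 X51.6307 Y42.3458
G1 X60.3779 Y48.7010
G1 X63.7190 Y58.9840
M5
G0 X0.0000 Y0.0000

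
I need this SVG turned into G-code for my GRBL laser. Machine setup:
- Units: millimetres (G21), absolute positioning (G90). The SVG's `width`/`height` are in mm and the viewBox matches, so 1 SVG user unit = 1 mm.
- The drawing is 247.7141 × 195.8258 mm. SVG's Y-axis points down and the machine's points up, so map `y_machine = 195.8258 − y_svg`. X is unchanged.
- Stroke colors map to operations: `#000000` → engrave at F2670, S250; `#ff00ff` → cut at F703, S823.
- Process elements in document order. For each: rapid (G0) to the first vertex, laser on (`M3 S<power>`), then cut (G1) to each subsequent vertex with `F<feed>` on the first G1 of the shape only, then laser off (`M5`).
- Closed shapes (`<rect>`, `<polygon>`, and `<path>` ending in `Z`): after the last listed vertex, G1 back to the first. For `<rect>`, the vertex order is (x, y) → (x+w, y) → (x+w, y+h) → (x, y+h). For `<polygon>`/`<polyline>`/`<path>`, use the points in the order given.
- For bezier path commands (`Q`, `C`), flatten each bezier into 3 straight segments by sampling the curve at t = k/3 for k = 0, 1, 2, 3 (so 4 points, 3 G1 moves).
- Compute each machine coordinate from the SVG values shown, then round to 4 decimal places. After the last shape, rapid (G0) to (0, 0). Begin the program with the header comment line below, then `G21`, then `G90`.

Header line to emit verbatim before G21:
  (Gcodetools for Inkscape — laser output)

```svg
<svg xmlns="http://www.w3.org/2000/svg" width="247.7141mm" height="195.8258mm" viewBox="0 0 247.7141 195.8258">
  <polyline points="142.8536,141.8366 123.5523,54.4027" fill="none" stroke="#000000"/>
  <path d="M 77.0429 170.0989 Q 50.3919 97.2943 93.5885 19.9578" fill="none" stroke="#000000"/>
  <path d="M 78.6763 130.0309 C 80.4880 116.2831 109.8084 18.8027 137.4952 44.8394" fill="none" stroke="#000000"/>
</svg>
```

(Gcodetools for Inkscape — laser output)
G21
G90
G0 X142.8536 Y53.9892
M3 S250
G1 X123.5523 Y141.4231 F2670
M5
G0 X77.0429 Y25.7269
M3 S250
G1 X67.0364 Y74.7668 F2670
G1 X72.5516 Y124.8139
G1 X93.5885 Y175.8680
M5
G0 X78.6763 Y65.7949
M3 S250
G1 X88.5782 Y99.7777 F2670
G1 X110.3432 Y143.5266
G1 X137.4952 Y150.9864
M5
G0 X0.0000 Y0.0000

1 u = 1 mm; y_m = 195.8258 − y.

[1] `<polyline>` line segment, #000000→engrave S250 F2670: (142.8536,53.9892) → (123.5523,141.4231)

[2] `<path>` quadratic bezier, #000000→engrave S250 F2670: (77.0429,25.7269) → (67.0364,74.7668) → (72.5516,124.8139) → (93.5885,175.8680)

[3] `<path>` cubic bezier, #000000→engrave S250 F2670: (78.6763,65.7949) → (88.5782,99.7777) → (110.3432,143.5266) → (137.4952,150.9864)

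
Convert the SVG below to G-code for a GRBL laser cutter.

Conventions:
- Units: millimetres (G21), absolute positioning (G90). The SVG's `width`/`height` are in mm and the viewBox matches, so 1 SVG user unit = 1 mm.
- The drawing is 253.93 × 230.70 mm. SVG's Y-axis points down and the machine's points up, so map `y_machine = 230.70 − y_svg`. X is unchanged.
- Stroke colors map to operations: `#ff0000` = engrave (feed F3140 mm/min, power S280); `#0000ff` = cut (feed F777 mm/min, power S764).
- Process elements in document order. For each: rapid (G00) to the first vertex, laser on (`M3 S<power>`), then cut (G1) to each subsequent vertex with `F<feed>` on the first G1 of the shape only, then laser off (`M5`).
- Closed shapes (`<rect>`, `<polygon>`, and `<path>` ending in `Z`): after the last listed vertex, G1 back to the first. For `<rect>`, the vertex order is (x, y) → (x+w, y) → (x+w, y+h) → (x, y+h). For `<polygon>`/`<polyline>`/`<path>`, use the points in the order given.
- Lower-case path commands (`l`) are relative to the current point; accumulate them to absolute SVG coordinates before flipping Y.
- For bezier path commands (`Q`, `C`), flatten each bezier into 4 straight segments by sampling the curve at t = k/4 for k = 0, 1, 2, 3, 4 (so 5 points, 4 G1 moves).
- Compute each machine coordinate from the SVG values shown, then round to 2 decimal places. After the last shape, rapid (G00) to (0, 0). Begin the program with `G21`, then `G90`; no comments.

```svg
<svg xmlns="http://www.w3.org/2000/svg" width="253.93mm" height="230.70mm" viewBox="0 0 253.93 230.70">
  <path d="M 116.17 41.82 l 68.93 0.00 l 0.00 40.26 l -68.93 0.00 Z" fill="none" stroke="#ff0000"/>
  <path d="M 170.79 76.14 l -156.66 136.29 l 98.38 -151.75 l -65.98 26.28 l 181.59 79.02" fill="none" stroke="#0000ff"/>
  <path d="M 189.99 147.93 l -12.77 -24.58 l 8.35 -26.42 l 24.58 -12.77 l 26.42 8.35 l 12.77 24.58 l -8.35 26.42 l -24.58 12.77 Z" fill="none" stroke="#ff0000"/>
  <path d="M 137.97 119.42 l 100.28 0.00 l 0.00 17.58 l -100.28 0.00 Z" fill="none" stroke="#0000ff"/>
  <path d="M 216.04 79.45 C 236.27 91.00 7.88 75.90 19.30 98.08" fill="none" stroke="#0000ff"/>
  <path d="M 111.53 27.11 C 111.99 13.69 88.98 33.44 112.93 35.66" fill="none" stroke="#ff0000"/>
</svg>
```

G21
G90
G00 X116.17 Y188.88
M3 S280
G1 X185.10 Y188.88 F3140
G1 X185.10 Y148.62
G1 X116.17 Y148.62
G1 X116.17 Y188.88
M5
G00 X170.79 Y154.56
M3 S764
G1 X14.13 Y18.27 F777
G1 X112.51 Y170.02
G1 X46.53 Y143.74
G1 X228.12 Y64.72
M5
G00 X189.99 Y82.77
M3 S280
G1 X177.22 Y107.35 F3140
G1 X185.57 Y133.77
G1 X210.15 Y146.54
G1 X236.57 Y138.19
G1 X249.34 Y113.61
G1 X240.99 Y87.19
G1 X216.41 Y74.42
G1 X189.99 Y82.77
M5
G00 X137.97 Y111.28
M3 S764
G1 X238.25 Y111.28 F777
G1 X238.25 Y93.70
G1 X137.97 Y93.70
G1 X137.97 Y111.28
M5
G00 X216.04 Y151.25
M3 S764
G1 X192.23 Y146.59 F777
G1 X120.97 Y145.92
G1 X48.07 Y143.26
G1 X19.30 Y132.62
M5
G00 X111.53 Y203.59
M3 S280
G1 X108.57 Y208.23 F3140
G1 X103.42 Y205.18
G1 X102.67 Y199.20
G1 X112.93 Y195.04
M5
G00 X0.00 Y0.00

1 u = 1 mm; y_m = 230.70 − y.

[1] `<path>` rectangle, #ff0000→engrave S280 F3140: (116.17,188.88) → (185.10,188.88) → (185.10,148.62) → (116.17,148.62) → (116.17,188.88) (closed)

[2] `<path>` open polyline, #0000ff→cut S764 F777: (170.79,154.56) → (14.13,18.27) → (112.51,170.02) → (46.53,143.74) → (228.12,64.72)

[3] `<path>` regular polygon, #ff0000→engrave S280 F3140: (189.99,82.77) → (177.22,107.35) → (185.57,133.77) → (210.15,146.54) → (236.57,138.19) → (249.34,113.61) → (240.99,87.19) → (216.41,74.42) → (189.99,82.77) (closed)

[4] `<path>` rectangle, #0000ff→cut S764 F777: (137.97,111.28) → (238.25,111.28) → (238.25,93.70) → (137.97,93.70) → (137.97,111.28) (closed)

[5] `<path>` cubic bezier, #0000ff→cut S764 F777: (216.04,151.25) → (192.23,146.59) → (120.97,145.92) → (48.07,143.26) → (19.30,132.62)

[6] `<path>` cubic bezier, #ff0000→engrave S280 F3140: (111.53,203.59) → (108.57,208.23) → (103.42,205.18) → (102.67,199.20) → (112.93,195.04)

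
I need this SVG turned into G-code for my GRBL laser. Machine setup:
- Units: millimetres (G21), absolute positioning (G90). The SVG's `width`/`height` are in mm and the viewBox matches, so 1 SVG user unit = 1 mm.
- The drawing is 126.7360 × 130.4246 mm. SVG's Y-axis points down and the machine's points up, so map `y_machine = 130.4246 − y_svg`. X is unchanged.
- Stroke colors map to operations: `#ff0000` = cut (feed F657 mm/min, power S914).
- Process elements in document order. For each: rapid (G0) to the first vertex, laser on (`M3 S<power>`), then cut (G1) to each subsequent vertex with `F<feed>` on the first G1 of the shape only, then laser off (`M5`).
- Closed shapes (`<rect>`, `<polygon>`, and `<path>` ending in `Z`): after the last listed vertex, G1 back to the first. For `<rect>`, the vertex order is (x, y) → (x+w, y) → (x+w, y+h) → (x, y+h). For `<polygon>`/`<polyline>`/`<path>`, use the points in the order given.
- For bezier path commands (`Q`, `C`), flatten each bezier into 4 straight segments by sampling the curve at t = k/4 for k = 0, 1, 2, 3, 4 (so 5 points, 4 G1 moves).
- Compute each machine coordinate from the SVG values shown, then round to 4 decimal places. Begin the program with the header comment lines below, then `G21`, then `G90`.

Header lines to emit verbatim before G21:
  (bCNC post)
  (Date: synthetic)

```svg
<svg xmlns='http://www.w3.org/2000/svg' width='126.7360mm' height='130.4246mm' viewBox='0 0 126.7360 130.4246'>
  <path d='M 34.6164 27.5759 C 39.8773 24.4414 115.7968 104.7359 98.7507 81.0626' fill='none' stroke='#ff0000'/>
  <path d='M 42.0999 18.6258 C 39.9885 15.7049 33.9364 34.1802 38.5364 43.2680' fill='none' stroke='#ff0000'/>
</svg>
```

viewBox `0 0 126.7360 130.4246` with mm width/height → 1 unit = 1 mm. Flip: y_m = 130.4246 − y_svg.

**Shape 1** — `<path>` cubic bezier, stroke `#ff0000` → cut (S914, F657). Control points (SVG): P0=(34.6164,27.5759), P1=(39.8773,24.4414), P2=(115.7968,104.7359), P3=(98.7507,81.0626); sampled at t=k/4. Machine vertices: (34.6164,102.8487) → (49.2539,92.4847) → (75.0487,68.4033) → (96.6609,48.1729) → (98.7507,49.3620). Open path.

**Shape 2** — `<path>` cubic bezier, stroke `#ff0000` → cut (S914, F657). Control points (SVG): P0=(42.0999,18.6258), P1=(39.9885,15.7049), P2=(33.9364,34.1802), P3=(38.5364,43.2680); sampled at t=k/4. Machine vertices: (42.0999,111.7988) → (40.0055,110.4587) → (37.8014,103.9810) → (36.8557,95.2516) → (38.5364,87.1566). Open path.

(bCNC post)
(Date: synthetic)
G21
G90
G0 X34.6164 Y102.8487
M3 S914
G1 X49.2539 Y92.4847 F657
G1 X75.0487 Y68.4033
G1 X96.6609 Y48.1729
G1 X98.7507 Y49.3620
M5
G0 X42.0999 Y111.7988
M3 S914
G1 X40.0055 Y110.4587 F657
G1 X37.8014 Y103.9810
G1 X36.8557 Y95.2516
G1 X38.5364 Y87.1566
M5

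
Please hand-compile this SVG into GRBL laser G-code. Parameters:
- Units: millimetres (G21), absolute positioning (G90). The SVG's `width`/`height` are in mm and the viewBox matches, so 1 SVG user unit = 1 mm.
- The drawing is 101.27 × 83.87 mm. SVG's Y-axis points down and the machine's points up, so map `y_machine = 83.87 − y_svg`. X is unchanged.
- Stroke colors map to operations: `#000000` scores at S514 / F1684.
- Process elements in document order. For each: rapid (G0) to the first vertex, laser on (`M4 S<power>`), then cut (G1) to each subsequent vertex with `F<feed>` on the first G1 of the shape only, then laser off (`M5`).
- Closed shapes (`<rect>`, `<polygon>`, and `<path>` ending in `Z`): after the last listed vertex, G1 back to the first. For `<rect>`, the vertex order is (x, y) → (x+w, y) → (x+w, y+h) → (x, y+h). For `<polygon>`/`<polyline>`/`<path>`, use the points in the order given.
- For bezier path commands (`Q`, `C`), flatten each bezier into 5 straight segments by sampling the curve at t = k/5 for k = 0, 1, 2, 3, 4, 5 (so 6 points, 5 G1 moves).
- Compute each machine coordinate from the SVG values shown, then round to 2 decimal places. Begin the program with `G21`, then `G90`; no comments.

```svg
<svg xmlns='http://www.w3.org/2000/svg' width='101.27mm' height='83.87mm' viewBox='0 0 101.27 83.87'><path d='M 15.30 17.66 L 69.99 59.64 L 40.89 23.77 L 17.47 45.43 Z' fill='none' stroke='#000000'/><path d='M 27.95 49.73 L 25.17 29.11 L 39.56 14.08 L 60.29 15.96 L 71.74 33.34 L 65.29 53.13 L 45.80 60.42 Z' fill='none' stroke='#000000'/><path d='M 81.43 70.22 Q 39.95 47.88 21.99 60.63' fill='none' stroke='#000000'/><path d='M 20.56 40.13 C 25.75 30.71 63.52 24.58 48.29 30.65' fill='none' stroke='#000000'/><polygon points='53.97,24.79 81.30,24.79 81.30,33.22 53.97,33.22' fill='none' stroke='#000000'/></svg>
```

G21
G90
G0 X15.30 Y66.21
M4 S514
G1 X69.99 Y24.23 F1684
G1 X40.89 Y60.10
G1 X17.47 Y38.44
G1 X15.30 Y66.21
M5
G0 X27.95 Y34.14
M4 S514
G1 X25.17 Y54.76 F1684
G1 X39.56 Y69.79
G1 X60.29 Y67.91
G1 X71.74 Y50.53
G1 X65.29 Y30.74
G1 X45.80 Y23.45
G1 X27.95 Y34.14
M5
G0 X81.43 Y13.65
M4 S514
G1 X65.78 Y21.18 F1684
G1 X52.01 Y25.91
G1 X40.12 Y27.83
G1 X30.11 Y26.94
G1 X21.99 Y23.24
M5
G0 X20.56 Y43.74
M4 S514
G1 X26.90 Y48.93 F1684
G1 X36.95 Y52.89
G1 X46.60 Y55.22
G1 X51.75 Y55.47
G1 X48.29 Y53.22
M5
G0 X53.97 Y59.08
M4 S514
G1 X81.30 Y59.08 F1684
G1 X81.30 Y50.65
G1 X53.97 Y50.65
G1 X53.97 Y59.08
M5

Since the viewBox matches the mm dimensions, user units are millimetres directly. The only transform is the Y-flip y_m = 83.87 − y_svg.

Shape 1 is a closed polygon drawn with `<path>`. Its stroke #000000 means score at S514, F1684. After flipping Y the toolpath is (15.30,66.21) → (69.99,24.23) → (40.89,60.10) → (17.47,38.44) → (15.30,66.21), returning to the start.

Shape 2 is a regular polygon drawn with `<path>`. Its stroke #000000 means score at S514, F1684. After flipping Y the toolpath is (27.95,34.14) → (25.17,54.76) → (39.56,69.79) → (60.29,67.91) → (71.74,50.53) → (65.29,30.74) → (45.80,23.45) → (27.95,34.14), returning to the start.

Shape 3 is a quadratic bezier drawn with `<path>`. Its stroke #000000 means score at S514, F1684. After flipping Y the toolpath is (81.43,13.65) → (65.78,21.18) → (52.01,25.91) → (40.12,27.83) → (30.11,26.94) → (21.99,23.24).

Shape 4 is a cubic bezier drawn with `<path>`. Its stroke #000000 means score at S514, F1684. After flipping Y the toolpath is (20.56,43.74) → (26.90,48.93) → (36.95,52.89) → (46.60,55.22) → (51.75,55.47) → (48.29,53.22).

Shape 5 is a rectangle drawn with `<polygon>`. Its stroke #000000 means score at S514, F1684. After flipping Y the toolpath is (53.97,59.08) → (81.30,59.08) → (81.30,50.65) → (53.97,50.65) → (53.97,59.08), returning to the start.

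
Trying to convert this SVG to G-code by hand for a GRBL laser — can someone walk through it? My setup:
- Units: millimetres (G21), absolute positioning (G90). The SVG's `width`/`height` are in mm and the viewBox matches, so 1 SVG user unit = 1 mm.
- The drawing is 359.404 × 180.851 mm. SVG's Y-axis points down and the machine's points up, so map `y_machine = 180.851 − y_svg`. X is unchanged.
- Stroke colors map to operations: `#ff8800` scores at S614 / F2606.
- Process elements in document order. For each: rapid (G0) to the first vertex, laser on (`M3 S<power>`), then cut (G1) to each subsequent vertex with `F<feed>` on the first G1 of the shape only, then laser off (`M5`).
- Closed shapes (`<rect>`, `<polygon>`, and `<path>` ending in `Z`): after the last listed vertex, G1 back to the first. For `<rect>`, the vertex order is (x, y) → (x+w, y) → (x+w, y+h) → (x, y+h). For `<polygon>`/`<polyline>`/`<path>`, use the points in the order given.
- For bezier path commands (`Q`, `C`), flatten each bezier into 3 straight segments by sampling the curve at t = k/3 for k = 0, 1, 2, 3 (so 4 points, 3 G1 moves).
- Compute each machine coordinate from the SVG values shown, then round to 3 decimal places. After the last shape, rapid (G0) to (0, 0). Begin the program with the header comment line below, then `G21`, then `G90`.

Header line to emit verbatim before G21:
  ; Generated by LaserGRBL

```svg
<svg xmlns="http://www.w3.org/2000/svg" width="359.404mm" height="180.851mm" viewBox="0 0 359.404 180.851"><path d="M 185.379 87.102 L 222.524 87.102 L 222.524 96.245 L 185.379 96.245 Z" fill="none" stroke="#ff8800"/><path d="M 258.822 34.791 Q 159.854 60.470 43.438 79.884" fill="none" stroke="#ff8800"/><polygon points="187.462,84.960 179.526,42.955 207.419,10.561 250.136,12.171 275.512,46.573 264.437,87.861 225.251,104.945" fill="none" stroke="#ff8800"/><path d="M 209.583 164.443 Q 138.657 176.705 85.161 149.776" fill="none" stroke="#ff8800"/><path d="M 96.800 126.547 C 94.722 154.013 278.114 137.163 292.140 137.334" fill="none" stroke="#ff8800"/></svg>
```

1 u = 1 mm; y_m = 180.851 − y.

[1] `<path>` rectangle, #ff8800→score S614 F2606: (185.379,93.749) → (222.524,93.749) → (222.524,84.606) → (185.379,84.606) → (185.379,93.749) (closed)

[2] `<path>` quadratic bezier, #ff8800→score S614 F2606: (258.822,146.060) → (190.905,129.637) → (119.110,114.606) → (43.438,100.967)

[3] `<polygon>` regular polygon, #ff8800→score S614 F2606: (187.462,95.891) → (179.526,137.896) → (207.419,170.290) → (250.136,168.680) → (275.512,134.278) → (264.437,92.990) → (225.251,75.906) → (187.462,95.891) (closed)

[4] `<path>` quadratic bezier, #ff8800→score S614 F2606: (209.583,16.408) → (164.236,12.588) → (122.762,17.477) → (85.161,31.075)

[5] `<path>` cubic bezier, #ff8800→score S614 F2606: (96.800,54.304) → (143.403,39.338) → (234.801,40.286) → (292.140,43.517)

; Generated by LaserGRBL
G21
G90
G0 X185.379 Y93.749
M3 S614
G1 X222.524 Y93.749 F2606
G1 X222.524 Y84.606
G1 X185.379 Y84.606
G1 X185.379 Y93.749
M5
G0 X258.822 Y146.060
M3 S614
G1 X190.905 Y129.637 F2606
G1 X119.110 Y114.606
G1 X43.438 Y100.967
M5
G0 X187.462 Y95.891
M3 S614
G1 X179.526 Y137.896 F2606
G1 X207.419 Y170.290
G1 X250.136 Y168.680
G1 X275.512 Y134.278
G1 X264.437 Y92.990
G1 X225.251 Y75.906
G1 X187.462 Y95.891
M5
G0 X209.583 Y16.408
M3 S614
G1 X164.236 Y12.588 F2606
G1 X122.762 Y17.477
G1 X85.161 Y31.075
M5
G0 X96.800 Y54.304
M3 S614
G1 X143.403 Y39.338 F2606
G1 X234.801 Y40.286
G1 X292.140 Y43.517
M5
G0 X0.000 Y0.000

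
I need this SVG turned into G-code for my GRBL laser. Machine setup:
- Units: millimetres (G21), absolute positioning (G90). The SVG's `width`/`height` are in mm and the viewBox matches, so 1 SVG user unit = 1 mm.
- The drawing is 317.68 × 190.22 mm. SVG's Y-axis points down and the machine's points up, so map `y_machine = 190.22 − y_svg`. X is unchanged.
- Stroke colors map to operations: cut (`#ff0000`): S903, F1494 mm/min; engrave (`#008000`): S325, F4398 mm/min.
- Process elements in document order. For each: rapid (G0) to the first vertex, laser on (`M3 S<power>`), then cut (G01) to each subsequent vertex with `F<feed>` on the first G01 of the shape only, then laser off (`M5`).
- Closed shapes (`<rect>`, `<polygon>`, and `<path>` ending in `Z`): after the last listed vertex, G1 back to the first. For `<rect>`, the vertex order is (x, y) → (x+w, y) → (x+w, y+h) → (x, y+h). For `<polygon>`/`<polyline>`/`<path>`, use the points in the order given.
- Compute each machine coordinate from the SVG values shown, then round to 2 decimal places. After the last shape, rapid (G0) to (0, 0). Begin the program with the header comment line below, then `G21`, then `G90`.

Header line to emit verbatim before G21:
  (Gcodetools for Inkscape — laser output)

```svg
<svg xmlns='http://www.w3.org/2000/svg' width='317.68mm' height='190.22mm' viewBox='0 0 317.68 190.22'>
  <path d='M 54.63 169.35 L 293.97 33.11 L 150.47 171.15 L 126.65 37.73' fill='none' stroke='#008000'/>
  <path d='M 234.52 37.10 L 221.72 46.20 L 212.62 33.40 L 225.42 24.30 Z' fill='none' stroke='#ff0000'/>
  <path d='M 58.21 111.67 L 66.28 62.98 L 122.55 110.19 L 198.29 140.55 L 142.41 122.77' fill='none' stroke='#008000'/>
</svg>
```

viewBox `0 0 317.68 190.22` with mm width/height → 1 unit = 1 mm. Flip: y_m = 190.22 − y_svg.

**Shape 1** — `<path>` open polyline, stroke `#008000` → engrave (S325, F4398). Machine vertices: (54.63,20.87) → (293.97,157.11) → (150.47,19.07) → (126.65,152.49). Open path.

**Shape 2** — `<path>` regular polygon, stroke `#ff0000` → cut (S903, F1494). Machine vertices: (234.52,153.12) → (221.72,144.02) → (212.62,156.82) → (225.42,165.92) → (234.52,153.12). Closed: final G1 returns to the first vertex.

**Shape 3** — `<path>` open polyline, stroke `#008000` → engrave (S325, F4398). Machine vertices: (58.21,78.55) → (66.28,127.24) → (122.55,80.03) → (198.29,49.67) → (142.41,67.45). Open path.

(Gcodetools for Inkscape — laser output)
G21
G90
G0 X54.63 Y20.87
M3 S325
G01 X293.97 Y157.11 F4398
G01 X150.47 Y19.07
G01 X126.65 Y152.49
M5
G0 X234.52 Y153.12
M3 S903
G01 X221.72 Y144.02 F1494
G01 X212.62 Y156.82
G01 X225.42 Y165.92
G01 X234.52 Y153.12
M5
G0 X58.21 Y78.55
M3 S325
G01 X66.28 Y127.24 F4398
G01 X122.55 Y80.03
G01 X198.29 Y49.67
G01 X142.41 Y67.45
M5
G0 X0.00 Y0.00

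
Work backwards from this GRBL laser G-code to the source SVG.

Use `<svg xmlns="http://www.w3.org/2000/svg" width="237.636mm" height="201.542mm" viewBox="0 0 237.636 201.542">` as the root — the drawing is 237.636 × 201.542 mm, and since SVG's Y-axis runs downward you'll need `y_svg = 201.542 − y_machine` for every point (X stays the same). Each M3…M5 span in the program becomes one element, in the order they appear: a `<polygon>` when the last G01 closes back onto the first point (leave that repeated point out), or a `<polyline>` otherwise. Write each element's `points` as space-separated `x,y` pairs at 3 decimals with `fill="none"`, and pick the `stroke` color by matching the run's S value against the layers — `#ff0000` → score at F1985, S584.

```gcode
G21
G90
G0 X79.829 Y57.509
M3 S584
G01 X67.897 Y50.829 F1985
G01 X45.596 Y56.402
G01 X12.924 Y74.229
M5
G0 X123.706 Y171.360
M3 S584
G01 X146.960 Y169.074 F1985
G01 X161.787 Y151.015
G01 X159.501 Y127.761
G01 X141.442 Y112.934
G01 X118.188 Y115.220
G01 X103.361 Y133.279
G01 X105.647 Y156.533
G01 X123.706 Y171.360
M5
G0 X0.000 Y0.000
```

<svg xmlns="http://www.w3.org/2000/svg" width="237.636mm" height="201.542mm" viewBox="0 0 237.636 201.542">
  <polyline points="79.829,144.033 67.897,150.713 45.596,145.140 12.924,127.313" fill="none" stroke="#ff0000"/>
  <polygon points="123.706,30.182 146.960,32.468 161.787,50.527 159.501,73.781 141.442,88.608 118.188,86.322 103.361,68.263 105.647,45.009" fill="none" stroke="#ff0000"/>
</svg>

Machine Y-up, SVG Y-down with viewBox height 201.542, so y_svg = 201.542 − y_machine; X carries over. Every run uses S584, so all elements get stroke `#ff0000` (score).

Run 1: The run is open, so emit a `<polyline>` with points (Y-flipped): 79.829,144.033 67.897,150.713 45.596,145.140 12.924,127.313.

Run 2: The run returns to its start, so emit a `<polygon>` with points (Y-flipped): 123.706,30.182 146.960,32.468 161.787,50.527 159.501,73.781 141.442,88.608 118.188,86.322 103.361,68.263 105.647,45.009.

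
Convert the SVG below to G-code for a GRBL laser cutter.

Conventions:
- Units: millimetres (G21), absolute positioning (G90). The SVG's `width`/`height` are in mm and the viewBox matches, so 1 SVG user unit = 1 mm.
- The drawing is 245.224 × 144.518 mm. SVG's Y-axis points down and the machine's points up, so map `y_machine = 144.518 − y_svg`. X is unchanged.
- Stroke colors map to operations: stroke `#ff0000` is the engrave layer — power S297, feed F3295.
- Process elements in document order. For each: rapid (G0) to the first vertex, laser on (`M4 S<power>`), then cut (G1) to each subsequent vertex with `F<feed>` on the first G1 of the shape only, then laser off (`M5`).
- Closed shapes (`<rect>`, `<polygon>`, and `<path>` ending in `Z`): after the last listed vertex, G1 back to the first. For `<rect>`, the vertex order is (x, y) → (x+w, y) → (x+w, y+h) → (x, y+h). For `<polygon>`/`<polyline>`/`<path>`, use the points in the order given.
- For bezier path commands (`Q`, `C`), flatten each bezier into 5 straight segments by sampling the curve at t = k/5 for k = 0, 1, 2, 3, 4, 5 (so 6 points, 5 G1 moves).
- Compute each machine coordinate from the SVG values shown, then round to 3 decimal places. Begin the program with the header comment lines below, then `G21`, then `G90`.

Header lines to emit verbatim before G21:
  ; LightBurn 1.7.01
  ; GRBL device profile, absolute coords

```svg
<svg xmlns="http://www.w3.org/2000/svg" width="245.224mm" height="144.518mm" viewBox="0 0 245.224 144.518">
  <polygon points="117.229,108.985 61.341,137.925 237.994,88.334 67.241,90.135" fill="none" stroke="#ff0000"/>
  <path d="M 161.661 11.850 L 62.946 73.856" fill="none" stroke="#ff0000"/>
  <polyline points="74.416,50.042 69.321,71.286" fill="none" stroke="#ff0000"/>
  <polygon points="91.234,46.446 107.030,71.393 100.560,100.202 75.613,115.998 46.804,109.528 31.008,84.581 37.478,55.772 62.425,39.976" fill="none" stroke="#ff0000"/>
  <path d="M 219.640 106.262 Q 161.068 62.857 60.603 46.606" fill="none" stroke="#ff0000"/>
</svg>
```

; LightBurn 1.7.01
; GRBL device profile, absolute coords
G21
G90
G0 X117.229 Y35.533
M4 S297
G1 X61.341 Y6.593 F3295
G1 X237.994 Y56.184
G1 X67.241 Y54.383
G1 X117.229 Y35.533
M5
G0 X161.661 Y132.668
M4 S297
G1 X62.946 Y70.662 F3295
M5
G0 X74.416 Y94.476
M4 S297
G1 X69.321 Y73.232 F3295
M5
G0 X91.234 Y98.072
M4 S297
G1 X107.030 Y73.125 F3295
G1 X100.560 Y44.316
G1 X75.613 Y28.520
G1 X46.804 Y34.990
G1 X31.008 Y59.937
G1 X37.478 Y88.746
G1 X62.425 Y104.542
G1 X91.234 Y98.072
M5
G0 X219.640 Y38.256
M4 S297
G1 X194.535 Y54.532 F3295
G1 X166.080 Y68.635
G1 X134.272 Y80.567
G1 X99.113 Y90.325
G1 X60.603 Y97.912
M5

1 u = 1 mm; y_m = 144.518 − y.

[1] `<polygon>` closed polygon, #ff0000→engrave S297 F3295: (117.229,35.533) → (61.341,6.593) → (237.994,56.184) → (67.241,54.383) → (117.229,35.533) (closed)

[2] `<path>` line segment, #ff0000→engrave S297 F3295: (161.661,132.668) → (62.946,70.662)

[3] `<polyline>` line segment, #ff0000→engrave S297 F3295: (74.416,94.476) → (69.321,73.232)

[4] `<polygon>` regular polygon, #ff0000→engrave S297 F3295: (91.234,98.072) → (107.030,73.125) → (100.560,44.316) → (75.613,28.520) → (46.804,34.990) → (31.008,59.937) → (37.478,88.746) → (62.425,104.542) → (91.234,98.072) (closed)

[5] `<path>` quadratic bezier, #ff0000→engrave S297 F3295: (219.640,38.256) → (194.535,54.532) → (166.080,68.635) → (134.272,80.567) → (99.113,90.325) → (60.603,97.912)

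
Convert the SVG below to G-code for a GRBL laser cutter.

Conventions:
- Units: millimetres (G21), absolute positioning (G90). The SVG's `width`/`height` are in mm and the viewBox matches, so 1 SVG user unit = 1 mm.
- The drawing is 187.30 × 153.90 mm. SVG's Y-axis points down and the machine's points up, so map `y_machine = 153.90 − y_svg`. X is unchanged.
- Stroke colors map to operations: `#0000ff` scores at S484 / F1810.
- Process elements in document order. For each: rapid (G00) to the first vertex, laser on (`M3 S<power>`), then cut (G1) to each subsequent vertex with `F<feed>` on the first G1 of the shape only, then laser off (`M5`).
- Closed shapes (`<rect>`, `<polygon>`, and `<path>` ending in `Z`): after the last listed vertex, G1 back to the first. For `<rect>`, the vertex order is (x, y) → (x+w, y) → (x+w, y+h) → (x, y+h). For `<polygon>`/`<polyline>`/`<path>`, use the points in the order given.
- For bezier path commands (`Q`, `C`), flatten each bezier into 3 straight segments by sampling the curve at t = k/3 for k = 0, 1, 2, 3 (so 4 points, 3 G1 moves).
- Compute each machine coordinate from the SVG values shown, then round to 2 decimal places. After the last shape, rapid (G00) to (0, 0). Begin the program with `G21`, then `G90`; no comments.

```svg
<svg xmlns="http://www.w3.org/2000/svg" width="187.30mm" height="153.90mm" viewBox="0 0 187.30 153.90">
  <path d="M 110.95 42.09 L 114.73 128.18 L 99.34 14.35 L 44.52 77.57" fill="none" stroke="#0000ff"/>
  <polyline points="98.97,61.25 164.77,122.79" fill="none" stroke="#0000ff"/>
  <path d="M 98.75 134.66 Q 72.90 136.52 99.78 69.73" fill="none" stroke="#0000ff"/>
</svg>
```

viewBox `0 0 187.30 153.90` with mm width/height → 1 unit = 1 mm. Flip: y_m = 153.90 − y_svg.

**Shape 1** — `<path>` open polyline, stroke `#0000ff` → score (S484, F1810). Machine vertices: (110.95,111.81) → (114.73,25.72) → (99.34,139.55) → (44.52,76.33). Open path.

**Shape 2** — `<polyline>` line segment, stroke `#0000ff` → score (S484, F1810). Machine vertices: (98.97,92.65) → (164.77,31.11). Open path.

**Shape 3** — `<path>` quadratic bezier, stroke `#0000ff` → score (S484, F1810). Control points (SVG): P0=(98.75,134.66), P1=(72.90,136.52), P2=(99.78,69.73); sampled at t=k/3. Machine vertices: (98.75,19.24) → (87.38,25.63) → (87.72,47.27) → (99.78,84.17). Open path.

G21
G90
G00 X110.95 Y111.81
M3 S484
G1 X114.73 Y25.72 F1810
G1 X99.34 Y139.55
G1 X44.52 Y76.33
M5
G00 X98.97 Y92.65
M3 S484
G1 X164.77 Y31.11 F1810
M5
G00 X98.75 Y19.24
M3 S484
G1 X87.38 Y25.63 F1810
G1 X87.72 Y47.27
G1 X99.78 Y84.17
M5
G00 X0.00 Y0.00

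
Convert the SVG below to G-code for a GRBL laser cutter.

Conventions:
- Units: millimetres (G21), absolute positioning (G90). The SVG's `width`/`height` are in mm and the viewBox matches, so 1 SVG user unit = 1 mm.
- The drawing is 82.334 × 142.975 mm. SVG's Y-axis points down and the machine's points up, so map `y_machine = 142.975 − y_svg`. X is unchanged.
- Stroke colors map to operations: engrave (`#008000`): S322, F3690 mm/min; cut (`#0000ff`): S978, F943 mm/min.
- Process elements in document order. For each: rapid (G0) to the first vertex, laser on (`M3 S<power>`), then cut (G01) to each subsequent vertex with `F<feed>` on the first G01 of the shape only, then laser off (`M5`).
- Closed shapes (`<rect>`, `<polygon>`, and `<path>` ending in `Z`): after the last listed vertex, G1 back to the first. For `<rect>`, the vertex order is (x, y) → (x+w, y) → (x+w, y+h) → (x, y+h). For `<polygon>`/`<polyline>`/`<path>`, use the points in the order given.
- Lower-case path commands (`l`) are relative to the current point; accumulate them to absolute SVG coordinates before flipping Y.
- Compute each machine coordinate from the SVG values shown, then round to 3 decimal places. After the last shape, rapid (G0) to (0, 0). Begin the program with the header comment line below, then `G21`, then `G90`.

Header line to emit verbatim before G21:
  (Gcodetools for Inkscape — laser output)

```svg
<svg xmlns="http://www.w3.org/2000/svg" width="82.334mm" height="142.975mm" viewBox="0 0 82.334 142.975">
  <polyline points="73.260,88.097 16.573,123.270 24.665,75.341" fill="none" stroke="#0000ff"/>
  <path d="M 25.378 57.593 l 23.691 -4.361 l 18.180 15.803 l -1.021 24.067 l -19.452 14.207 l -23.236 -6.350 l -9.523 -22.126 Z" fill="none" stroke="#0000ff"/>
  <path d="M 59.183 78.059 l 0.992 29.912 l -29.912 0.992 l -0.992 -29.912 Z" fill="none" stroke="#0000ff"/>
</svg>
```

(Gcodetools for Inkscape — laser output)
G21
G90
G0 X73.260 Y54.878
M3 S978
G01 X16.573 Y19.705 F943
G01 X24.665 Y67.634
M5
G0 X25.378 Y85.382
M3 S978
G01 X49.069 Y89.743 F943
G01 X67.249 Y73.940
G01 X66.228 Y49.873
G01 X46.776 Y35.666
G01 X23.540 Y42.016
G01 X14.017 Y64.142
G01 X25.378 Y85.382
M5
G0 X59.183 Y64.916
M3 S978
G01 X60.175 Y35.004 F943
G01 X30.263 Y34.012
G01 X29.271 Y63.924
G01 X59.183 Y64.916
M5
G0 X0.000 Y0.000

Since the viewBox matches the mm dimensions, user units are millimetres directly. The only transform is the Y-flip y_m = 142.975 − y_svg.

Shape 1 is a open polyline drawn with `<polyline>`. Its stroke #0000ff means cut at S978, F943. After flipping Y the toolpath is (73.260,54.878) → (16.573,19.705) → (24.665,67.634).

Shape 2 is a regular polygon drawn with `<path>`. Its stroke #0000ff means cut at S978, F943. After flipping Y the toolpath is (25.378,85.382) → (49.069,89.743) → (67.249,73.940) → (66.228,49.873) → (46.776,35.666) → (23.540,42.016) → (14.017,64.142) → (25.378,85.382), returning to the start.

Shape 3 is a regular polygon drawn with `<path>`. Its stroke #0000ff means cut at S978, F943. After flipping Y the toolpath is (59.183,64.916) → (60.175,35.004) → (30.263,34.012) → (29.271,63.924) → (59.183,64.916), returning to the start.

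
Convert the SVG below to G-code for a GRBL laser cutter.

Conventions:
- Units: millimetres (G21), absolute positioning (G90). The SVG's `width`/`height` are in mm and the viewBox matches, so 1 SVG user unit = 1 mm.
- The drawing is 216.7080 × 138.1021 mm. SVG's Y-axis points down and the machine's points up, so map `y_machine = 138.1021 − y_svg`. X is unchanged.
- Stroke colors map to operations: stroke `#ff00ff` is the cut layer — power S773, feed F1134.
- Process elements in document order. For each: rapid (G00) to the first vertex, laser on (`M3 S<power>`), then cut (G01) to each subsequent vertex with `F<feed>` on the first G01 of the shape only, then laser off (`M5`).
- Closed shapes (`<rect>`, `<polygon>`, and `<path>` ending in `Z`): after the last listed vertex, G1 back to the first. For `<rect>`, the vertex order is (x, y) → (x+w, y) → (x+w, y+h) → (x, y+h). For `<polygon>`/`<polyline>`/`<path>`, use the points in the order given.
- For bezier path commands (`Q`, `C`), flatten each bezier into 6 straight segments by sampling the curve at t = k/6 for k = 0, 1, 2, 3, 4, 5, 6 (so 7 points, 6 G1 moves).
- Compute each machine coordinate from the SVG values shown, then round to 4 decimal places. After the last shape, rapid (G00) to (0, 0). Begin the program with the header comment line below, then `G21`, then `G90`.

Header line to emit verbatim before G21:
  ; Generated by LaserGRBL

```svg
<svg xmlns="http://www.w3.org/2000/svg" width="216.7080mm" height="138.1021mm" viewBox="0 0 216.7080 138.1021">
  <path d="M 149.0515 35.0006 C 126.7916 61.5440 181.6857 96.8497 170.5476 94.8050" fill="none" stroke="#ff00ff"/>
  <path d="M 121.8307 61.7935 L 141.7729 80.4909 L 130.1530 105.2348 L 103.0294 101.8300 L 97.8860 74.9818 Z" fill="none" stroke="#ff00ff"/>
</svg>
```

; Generated by LaserGRBL
G21
G90
G00 X149.0515 Y103.1015
M3 S773
G01 X143.6882 Y89.3131 F1134
G01 X147.2064 Y75.3452
G01 X155.6289 Y62.4788
G01 X164.9782 Y51.9947
G01 X171.2769 Y45.1738
G01 X170.5476 Y43.2971
M5
G00 X121.8307 Y76.3086
M3 S773
G01 X141.7729 Y57.6112 F1134
G01 X130.1530 Y32.8673
G01 X103.0294 Y36.2721
G01 X97.8860 Y63.1203
G01 X121.8307 Y76.3086
M5
G00 X0.0000 Y0.0000

1 u = 1 mm; y_m = 138.1021 − y.

[1] `<path>` cubic bezier, #ff00ff→cut S773 F1134: (149.0515,103.1015) → (143.6882,89.3131) → (147.2064,75.3452) → (155.6289,62.4788) → (164.9782,51.9947) → (171.2769,45.1738) → (170.5476,43.2971)

[2] `<path>` regular polygon, #ff00ff→cut S773 F1134: (121.8307,76.3086) → (141.7729,57.6112) → (130.1530,32.8673) → (103.0294,36.2721) → (97.8860,63.1203) → (121.8307,76.3086) (closed)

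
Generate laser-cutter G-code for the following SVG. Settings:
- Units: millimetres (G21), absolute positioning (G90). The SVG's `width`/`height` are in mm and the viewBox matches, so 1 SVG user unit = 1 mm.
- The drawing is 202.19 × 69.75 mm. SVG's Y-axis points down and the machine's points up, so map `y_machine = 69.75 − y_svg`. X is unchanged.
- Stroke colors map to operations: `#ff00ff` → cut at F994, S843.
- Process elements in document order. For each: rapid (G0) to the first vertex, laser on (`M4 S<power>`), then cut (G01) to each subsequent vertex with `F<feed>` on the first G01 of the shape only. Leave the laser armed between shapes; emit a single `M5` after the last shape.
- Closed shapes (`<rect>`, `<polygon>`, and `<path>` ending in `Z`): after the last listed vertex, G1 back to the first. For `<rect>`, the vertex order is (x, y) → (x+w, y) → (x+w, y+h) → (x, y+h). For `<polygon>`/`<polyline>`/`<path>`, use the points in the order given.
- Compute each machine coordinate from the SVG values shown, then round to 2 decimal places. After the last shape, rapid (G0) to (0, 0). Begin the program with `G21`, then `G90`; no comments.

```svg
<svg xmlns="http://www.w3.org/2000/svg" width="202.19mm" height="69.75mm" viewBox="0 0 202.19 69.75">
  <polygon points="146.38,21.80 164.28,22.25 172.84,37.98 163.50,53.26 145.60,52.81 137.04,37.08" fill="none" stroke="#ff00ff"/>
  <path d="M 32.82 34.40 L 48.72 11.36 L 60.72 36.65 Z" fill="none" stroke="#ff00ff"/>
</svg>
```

viewBox `0 0 202.19 69.75` with mm width/height → 1 unit = 1 mm. Flip: y_m = 69.75 − y_svg.

**Shape 1** — `<polygon>` regular polygon, stroke `#ff00ff` → cut (S843, F994). Machine vertices: (146.38,47.95) → (164.28,47.50) → (172.84,31.77) → (163.50,16.49) → (145.60,16.94) → (137.04,32.67) → (146.38,47.95). Closed: final G1 returns to the first vertex.

**Shape 2** — `<path>` regular polygon, stroke `#ff00ff` → cut (S843, F994). Machine vertices: (32.82,35.35) → (48.72,58.39) → (60.72,33.10) → (32.82,35.35). Closed: final G1 returns to the first vertex.

G21
G90
G0 X146.38 Y47.95
M4 S843
G01 X164.28 Y47.50 F994
G01 X172.84 Y31.77
G01 X163.50 Y16.49
G01 X145.60 Y16.94
G01 X137.04 Y32.67
G01 X146.38 Y47.95
G0 X32.82 Y35.35
M4 S843
G01 X48.72 Y58.39 F994
G01 X60.72 Y33.10
G01 X32.82 Y35.35
M5
G0 X0.00 Y0.00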